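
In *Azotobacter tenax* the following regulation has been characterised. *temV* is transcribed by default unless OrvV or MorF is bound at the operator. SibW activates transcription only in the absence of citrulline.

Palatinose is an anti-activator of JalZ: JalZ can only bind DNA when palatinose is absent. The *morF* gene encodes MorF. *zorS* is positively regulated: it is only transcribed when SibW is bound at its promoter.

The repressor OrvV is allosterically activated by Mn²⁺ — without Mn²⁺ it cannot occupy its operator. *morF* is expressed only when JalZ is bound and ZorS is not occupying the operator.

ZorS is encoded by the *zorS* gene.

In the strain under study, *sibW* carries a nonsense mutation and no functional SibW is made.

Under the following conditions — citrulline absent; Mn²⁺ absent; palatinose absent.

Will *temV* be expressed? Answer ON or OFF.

OFF

Mn²⁺ is absent, so OrvV is inactive.
SibW is non-functional in this strain, so it has no effect.
Required activator SibW is absent, so *zorS* is not transcribed.
So ZorS is not produced.
Palatinose is absent, so JalZ is active.
No repressor is bound and JalZ is active, so *morF* is transcribed.
So MorF is produced and active.
With repressor MorF bound, *temV* is not transcribed.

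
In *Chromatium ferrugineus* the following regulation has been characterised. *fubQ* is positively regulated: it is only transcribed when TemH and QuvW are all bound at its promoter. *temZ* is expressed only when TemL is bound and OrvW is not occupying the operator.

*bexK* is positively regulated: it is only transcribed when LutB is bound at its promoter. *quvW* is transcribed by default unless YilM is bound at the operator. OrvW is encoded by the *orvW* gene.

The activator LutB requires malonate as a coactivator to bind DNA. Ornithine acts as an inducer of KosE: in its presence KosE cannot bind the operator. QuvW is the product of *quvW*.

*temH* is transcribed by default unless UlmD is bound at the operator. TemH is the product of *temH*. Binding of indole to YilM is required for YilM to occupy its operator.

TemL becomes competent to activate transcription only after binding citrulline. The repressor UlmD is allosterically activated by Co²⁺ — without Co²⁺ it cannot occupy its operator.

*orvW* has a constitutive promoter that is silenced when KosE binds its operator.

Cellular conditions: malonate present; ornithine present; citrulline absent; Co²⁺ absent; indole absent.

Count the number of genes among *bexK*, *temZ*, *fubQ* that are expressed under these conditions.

2

Malonate is present, so LutB is active.
No repressor is bound and LutB is active, so *bexK* is transcribed.
→ *bexK* is ON.
Ornithine is present, so KosE is inactive.
With no repressor bound, *orvW* is transcribed.
So OrvW is produced and active.
Citrulline is absent, so TemL is inactive.
With repressor OrvW bound, *temZ* is not transcribed.
→ *temZ* is OFF.
Co²⁺ is absent, so UlmD is inactive.
With no repressor bound, *temH* is transcribed.
So TemH is produced and active.
Indole is absent, so YilM is inactive.
With no repressor bound, *quvW* is transcribed.
So QuvW is produced and active.
No repressor is bound and TemH and QuvW are active, so *fubQ* is transcribed.
→ *fubQ* is ON.
2 of the 3 genes are transcribed.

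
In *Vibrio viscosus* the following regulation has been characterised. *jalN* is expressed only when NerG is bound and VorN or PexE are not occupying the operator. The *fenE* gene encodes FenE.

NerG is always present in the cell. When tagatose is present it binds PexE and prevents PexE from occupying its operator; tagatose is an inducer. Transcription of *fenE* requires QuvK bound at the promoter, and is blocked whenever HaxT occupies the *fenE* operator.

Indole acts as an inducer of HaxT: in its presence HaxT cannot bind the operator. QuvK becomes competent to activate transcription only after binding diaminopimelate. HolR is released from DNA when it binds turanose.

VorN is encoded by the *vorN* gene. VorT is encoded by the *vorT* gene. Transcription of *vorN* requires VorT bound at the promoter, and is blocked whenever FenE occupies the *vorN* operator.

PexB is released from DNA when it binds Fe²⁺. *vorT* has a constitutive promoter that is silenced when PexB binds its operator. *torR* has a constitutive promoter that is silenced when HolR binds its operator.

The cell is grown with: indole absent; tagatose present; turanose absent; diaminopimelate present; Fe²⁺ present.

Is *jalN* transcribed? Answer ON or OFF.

Diaminopimelate is present, so QuvK is active.
Indole is absent, so HaxT is active.
With repressor HaxT bound, *fenE* is not transcribed.
So FenE is not produced.
Fe²⁺ is present, so PexB is inactive.
With no repressor bound, *vorT* is transcribed.
So VorT is produced and active.
No repressor is bound and VorT is active, so *vorN* is transcribed.
So VorN is produced and active.
NerG is produced constitutively and is active.
Tagatose is present, so PexE is inactive.
With repressor VorN bound, *jalN* is not transcribed.

OFF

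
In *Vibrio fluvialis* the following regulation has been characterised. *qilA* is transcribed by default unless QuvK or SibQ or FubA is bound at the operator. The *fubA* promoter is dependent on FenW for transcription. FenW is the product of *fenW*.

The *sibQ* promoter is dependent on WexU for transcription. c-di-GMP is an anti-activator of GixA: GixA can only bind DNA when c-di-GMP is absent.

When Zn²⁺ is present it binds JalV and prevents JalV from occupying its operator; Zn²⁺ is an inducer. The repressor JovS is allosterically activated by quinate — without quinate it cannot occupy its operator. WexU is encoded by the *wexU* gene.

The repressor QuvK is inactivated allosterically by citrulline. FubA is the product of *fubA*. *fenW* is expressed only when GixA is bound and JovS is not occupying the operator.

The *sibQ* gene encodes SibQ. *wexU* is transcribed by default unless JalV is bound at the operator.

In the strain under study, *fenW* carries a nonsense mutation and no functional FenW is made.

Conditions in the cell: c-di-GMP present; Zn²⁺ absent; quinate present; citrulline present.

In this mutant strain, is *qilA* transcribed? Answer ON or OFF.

Citrulline is present, so QuvK is inactive.
Zn²⁺ is absent, so JalV is active.
With repressor JalV bound, *wexU* is not transcribed.
So WexU is not produced.
Required activator WexU is absent, so *sibQ* is not transcribed.
So SibQ is not produced.
FenW is non-functional in this strain, so it has no effect.
Required activator FenW is absent, so *fubA* is not transcribed.
So FubA is not produced.
With no repressor bound, *qilA* is transcribed.

ON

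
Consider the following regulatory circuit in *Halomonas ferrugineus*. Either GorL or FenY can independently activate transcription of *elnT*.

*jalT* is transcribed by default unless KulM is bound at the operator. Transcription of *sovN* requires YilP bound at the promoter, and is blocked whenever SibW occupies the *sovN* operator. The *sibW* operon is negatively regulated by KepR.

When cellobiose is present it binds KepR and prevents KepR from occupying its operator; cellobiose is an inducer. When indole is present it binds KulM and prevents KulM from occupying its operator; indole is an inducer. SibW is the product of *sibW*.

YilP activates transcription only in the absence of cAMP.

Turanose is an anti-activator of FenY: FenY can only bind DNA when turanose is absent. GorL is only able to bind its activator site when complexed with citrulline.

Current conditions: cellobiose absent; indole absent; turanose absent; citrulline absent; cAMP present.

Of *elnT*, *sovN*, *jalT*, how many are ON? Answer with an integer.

Citrulline is absent, so GorL is inactive.
Turanose is absent, so FenY is active.
Activator FenY is present, so *elnT* is transcribed.
→ *elnT* is ON.
Cellobiose is absent, so KepR is active.
With repressor KepR bound, *sibW* is not transcribed.
So SibW is not produced.
cAMP is present, so YilP is inactive.
Required activator YilP is absent, so *sovN* is not transcribed.
→ *sovN* is OFF.
Indole is absent, so KulM is active.
With repressor KulM bound, *jalT* is not transcribed.
→ *jalT* is OFF.
1 of the 3 genes is transcribed.

1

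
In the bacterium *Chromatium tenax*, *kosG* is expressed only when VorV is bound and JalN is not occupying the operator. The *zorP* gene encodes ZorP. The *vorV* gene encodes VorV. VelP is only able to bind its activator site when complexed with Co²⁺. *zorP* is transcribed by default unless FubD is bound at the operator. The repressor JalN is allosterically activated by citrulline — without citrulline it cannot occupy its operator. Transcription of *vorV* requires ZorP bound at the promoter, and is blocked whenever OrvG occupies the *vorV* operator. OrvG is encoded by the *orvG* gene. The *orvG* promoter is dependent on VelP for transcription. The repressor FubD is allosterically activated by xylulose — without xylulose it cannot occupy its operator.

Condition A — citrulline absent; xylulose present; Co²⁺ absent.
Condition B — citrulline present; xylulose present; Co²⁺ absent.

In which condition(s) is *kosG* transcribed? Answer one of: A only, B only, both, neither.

Condition A:
Citrulline is absent, so JalN is inactive.
Xylulose is present, so FubD is active.
With repressor FubD bound, *zorP* is not transcribed.
So ZorP is not produced.
Co²⁺ is absent, so VelP is inactive.
Required activator VelP is absent, so *orvG* is not transcribed.
So OrvG is not produced.
Required activator ZorP is absent, so *vorV* is not transcribed.
So VorV is not produced.
Required activator VorV is absent, so *kosG* is not transcribed.
→ *kosG* is OFF in A.
Condition B:
Citrulline is present, so JalN is active.
Xylulose is present, so FubD is active.
With repressor FubD bound, *zorP* is not transcribed.
So ZorP is not produced.
Co²⁺ is absent, so VelP is inactive.
Required activator VelP is absent, so *orvG* is not transcribed.
So OrvG is not produced.
Required activator ZorP is absent, so *vorV* is not transcribed.
So VorV is not produced.
With repressor JalN bound, *kosG* is not transcribed.
→ *kosG* is OFF in B.

neither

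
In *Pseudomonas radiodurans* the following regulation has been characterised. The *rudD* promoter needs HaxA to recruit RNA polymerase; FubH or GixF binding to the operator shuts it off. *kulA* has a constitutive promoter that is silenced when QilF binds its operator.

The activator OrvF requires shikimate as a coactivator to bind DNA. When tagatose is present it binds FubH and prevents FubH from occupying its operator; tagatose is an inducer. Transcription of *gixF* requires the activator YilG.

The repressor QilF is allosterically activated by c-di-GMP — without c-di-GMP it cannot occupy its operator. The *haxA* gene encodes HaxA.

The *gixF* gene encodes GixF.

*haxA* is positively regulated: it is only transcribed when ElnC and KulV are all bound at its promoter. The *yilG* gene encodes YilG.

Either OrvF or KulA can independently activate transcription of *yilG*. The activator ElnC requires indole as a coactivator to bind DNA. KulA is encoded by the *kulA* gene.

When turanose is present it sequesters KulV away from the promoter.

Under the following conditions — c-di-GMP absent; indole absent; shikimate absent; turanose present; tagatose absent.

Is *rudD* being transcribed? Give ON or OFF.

OFF

Tagatose is absent, so FubH is active.
Indole is absent, so ElnC is inactive.
Turanose is present, so KulV is inactive.
Required activator ElnC is absent, so *haxA* is not transcribed.
So HaxA is not produced.
Shikimate is absent, so OrvF is inactive.
c-di-GMP is absent, so QilF is inactive.
With no repressor bound, *kulA* is transcribed.
So KulA is produced and active.
Activator KulA is present, so *yilG* is transcribed.
So YilG is produced and active.
No repressor is bound and YilG is active, so *gixF* is transcribed.
So GixF is produced and active.
With repressor FubH bound, *rudD* is not transcribed.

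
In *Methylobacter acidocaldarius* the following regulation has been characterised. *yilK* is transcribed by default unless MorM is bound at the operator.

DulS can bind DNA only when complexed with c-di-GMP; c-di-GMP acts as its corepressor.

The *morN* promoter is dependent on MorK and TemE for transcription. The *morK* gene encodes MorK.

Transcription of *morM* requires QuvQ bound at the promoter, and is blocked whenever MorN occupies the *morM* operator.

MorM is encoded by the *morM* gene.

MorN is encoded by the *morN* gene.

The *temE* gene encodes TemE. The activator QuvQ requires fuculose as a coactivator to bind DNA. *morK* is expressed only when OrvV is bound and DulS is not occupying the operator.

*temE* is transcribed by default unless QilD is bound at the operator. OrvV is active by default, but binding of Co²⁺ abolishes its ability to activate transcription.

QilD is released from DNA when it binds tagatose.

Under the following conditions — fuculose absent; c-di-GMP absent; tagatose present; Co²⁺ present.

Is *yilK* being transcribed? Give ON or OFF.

ON

Co²⁺ is present, so OrvV is inactive.
c-di-GMP is absent, so DulS is inactive.
Required activator OrvV is absent, so *morK* is not transcribed.
So MorK is not produced.
Tagatose is present, so QilD is inactive.
With no repressor bound, *temE* is transcribed.
So TemE is produced and active.
Required activator MorK is absent, so *morN* is not transcribed.
So MorN is not produced.
Fuculose is absent, so QuvQ is inactive.
Required activator QuvQ is absent, so *morM* is not transcribed.
So MorM is not produced.
With no repressor bound, *yilK* is transcribed.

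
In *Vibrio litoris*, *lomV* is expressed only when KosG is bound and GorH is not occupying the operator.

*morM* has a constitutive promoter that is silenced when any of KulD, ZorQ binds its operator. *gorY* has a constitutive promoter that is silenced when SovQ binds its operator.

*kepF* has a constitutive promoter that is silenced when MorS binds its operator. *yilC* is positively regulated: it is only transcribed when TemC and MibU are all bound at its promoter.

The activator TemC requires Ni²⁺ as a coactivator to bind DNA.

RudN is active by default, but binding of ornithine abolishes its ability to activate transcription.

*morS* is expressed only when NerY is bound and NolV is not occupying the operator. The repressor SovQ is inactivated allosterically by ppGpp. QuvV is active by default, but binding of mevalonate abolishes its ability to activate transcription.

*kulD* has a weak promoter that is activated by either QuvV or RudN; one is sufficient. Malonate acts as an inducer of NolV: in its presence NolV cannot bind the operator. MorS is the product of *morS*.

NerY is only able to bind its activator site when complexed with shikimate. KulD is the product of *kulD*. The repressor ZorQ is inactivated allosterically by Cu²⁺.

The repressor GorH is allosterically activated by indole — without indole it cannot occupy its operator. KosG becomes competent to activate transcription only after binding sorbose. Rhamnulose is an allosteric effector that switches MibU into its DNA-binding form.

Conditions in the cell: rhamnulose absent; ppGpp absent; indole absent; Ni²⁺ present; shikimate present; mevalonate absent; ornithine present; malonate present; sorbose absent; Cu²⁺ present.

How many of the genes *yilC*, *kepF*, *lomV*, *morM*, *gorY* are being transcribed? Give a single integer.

Ni²⁺ is present, so TemC is active.
Rhamnulose is absent, so MibU is inactive.
Required activator MibU is absent, so *yilC* is not transcribed.
→ *yilC* is OFF.
Malonate is present, so NolV is inactive.
Shikimate is present, so NerY is active.
No repressor is bound and NerY is active, so *morS* is transcribed.
So MorS is produced and active.
With repressor MorS bound, *kepF* is not transcribed.
→ *kepF* is OFF.
Indole is absent, so GorH is inactive.
Sorbose is absent, so KosG is inactive.
Required activator KosG is absent, so *lomV* is not transcribed.
→ *lomV* is OFF.
Mevalonate is absent, so QuvV is active.
Ornithine is present, so RudN is inactive.
Activator QuvV is present, so *kulD* is transcribed.
So KulD is produced and active.
Cu²⁺ is present, so ZorQ is inactive.
With repressor KulD bound, *morM* is not transcribed.
→ *morM* is OFF.
ppGpp is absent, so SovQ is active.
With repressor SovQ bound, *gorY* is not transcribed.
→ *gorY* is OFF.
0 of the 5 genes are transcribed.

0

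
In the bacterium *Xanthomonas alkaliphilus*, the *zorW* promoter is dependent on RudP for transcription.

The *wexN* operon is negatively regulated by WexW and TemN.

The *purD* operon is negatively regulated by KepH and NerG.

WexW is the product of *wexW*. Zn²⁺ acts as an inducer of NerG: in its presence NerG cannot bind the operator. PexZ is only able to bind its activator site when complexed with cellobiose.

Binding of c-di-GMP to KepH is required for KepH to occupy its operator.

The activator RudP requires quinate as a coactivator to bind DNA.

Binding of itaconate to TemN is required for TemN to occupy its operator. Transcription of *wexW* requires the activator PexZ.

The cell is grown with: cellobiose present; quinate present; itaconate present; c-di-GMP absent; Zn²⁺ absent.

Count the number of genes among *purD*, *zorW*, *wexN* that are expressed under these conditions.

c-di-GMP is absent, so KepH is inactive.
Zn²⁺ is absent, so NerG is active.
With repressor NerG bound, *purD* is not transcribed.
→ *purD* is OFF.
Quinate is present, so RudP is active.
No repressor is bound and RudP is active, so *zorW* is transcribed.
→ *zorW* is ON.
Cellobiose is present, so PexZ is active.
No repressor is bound and PexZ is active, so *wexW* is transcribed.
So WexW is produced and active.
Itaconate is present, so TemN is active.
With repressor WexW bound, *wexN* is not transcribed.
→ *wexN* is OFF.
1 of the 3 genes is transcribed.

1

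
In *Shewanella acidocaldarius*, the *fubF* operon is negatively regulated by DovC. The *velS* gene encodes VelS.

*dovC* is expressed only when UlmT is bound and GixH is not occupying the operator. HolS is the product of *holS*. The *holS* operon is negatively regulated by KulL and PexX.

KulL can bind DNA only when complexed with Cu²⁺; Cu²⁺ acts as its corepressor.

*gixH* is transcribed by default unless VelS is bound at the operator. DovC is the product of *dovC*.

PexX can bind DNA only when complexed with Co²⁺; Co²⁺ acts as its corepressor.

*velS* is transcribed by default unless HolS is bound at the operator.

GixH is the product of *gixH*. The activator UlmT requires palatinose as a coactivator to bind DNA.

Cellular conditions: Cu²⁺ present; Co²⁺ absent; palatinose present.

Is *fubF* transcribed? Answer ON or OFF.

OFF

Cu²⁺ is present, so KulL is active.
Co²⁺ is absent, so PexX is inactive.
With repressor KulL bound, *holS* is not transcribed.
So HolS is not produced.
With no repressor bound, *velS* is transcribed.
So VelS is produced and active.
With repressor VelS bound, *gixH* is not transcribed.
So GixH is not produced.
Palatinose is present, so UlmT is active.
No repressor is bound and UlmT is active, so *dovC* is transcribed.
So DovC is produced and active.
With repressor DovC bound, *fubF* is not transcribed.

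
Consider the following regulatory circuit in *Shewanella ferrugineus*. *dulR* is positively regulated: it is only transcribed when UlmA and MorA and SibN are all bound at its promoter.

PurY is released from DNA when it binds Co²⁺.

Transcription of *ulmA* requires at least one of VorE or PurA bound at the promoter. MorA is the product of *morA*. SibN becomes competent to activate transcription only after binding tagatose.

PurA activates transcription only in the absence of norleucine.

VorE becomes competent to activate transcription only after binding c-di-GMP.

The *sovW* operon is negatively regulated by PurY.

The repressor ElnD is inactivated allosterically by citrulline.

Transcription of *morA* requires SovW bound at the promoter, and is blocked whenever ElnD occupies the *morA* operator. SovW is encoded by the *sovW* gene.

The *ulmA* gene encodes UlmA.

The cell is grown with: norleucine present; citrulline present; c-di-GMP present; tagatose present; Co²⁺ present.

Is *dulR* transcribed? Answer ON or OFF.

ON

c-di-GMP is present, so VorE is active.
Norleucine is present, so PurA is inactive.
Activator VorE is present, so *ulmA* is transcribed.
So UlmA is produced and active.
Citrulline is present, so ElnD is inactive.
Co²⁺ is present, so PurY is inactive.
With no repressor bound, *sovW* is transcribed.
So SovW is produced and active.
No repressor is bound and SovW is active, so *morA* is transcribed.
So MorA is produced and active.
Tagatose is present, so SibN is active.
No repressor is bound and UlmA and MorA and SibN are active, so *dulR* is transcribed.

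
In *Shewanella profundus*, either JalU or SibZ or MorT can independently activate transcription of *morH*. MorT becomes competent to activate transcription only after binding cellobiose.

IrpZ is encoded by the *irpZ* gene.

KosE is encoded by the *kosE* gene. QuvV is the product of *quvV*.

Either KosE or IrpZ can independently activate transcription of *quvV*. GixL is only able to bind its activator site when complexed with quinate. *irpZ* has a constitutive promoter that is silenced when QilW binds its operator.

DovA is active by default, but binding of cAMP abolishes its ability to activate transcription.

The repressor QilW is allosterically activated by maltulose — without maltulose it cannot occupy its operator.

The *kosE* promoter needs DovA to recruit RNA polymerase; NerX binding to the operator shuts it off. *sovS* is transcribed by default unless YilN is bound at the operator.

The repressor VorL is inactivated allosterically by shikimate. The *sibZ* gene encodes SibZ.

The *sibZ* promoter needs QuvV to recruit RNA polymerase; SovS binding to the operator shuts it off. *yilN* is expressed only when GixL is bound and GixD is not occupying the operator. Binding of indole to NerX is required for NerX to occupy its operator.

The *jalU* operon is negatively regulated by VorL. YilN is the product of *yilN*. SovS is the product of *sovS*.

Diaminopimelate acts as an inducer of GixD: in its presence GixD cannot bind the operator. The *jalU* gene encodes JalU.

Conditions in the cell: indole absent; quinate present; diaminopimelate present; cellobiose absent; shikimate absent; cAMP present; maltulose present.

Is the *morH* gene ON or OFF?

OFF

Shikimate is absent, so VorL is active.
With repressor VorL bound, *jalU* is not transcribed.
So JalU is not produced.
Indole is absent, so NerX is inactive.
cAMP is present, so DovA is inactive.
Required activator DovA is absent, so *kosE* is not transcribed.
So KosE is not produced.
Maltulose is present, so QilW is active.
With repressor QilW bound, *irpZ* is not transcribed.
So IrpZ is not produced.
No activator is available at the *quvV* promoter, so *quvV* is not transcribed.
So QuvV is not produced.
Quinate is present, so GixL is active.
Diaminopimelate is present, so GixD is inactive.
No repressor is bound and GixL is active, so *yilN* is transcribed.
So YilN is produced and active.
With repressor YilN bound, *sovS* is not transcribed.
So SovS is not produced.
Required activator QuvV is absent, so *sibZ* is not transcribed.
So SibZ is not produced.
Cellobiose is absent, so MorT is inactive.
No activator is available at the *morH* promoter, so *morH* is not transcribed.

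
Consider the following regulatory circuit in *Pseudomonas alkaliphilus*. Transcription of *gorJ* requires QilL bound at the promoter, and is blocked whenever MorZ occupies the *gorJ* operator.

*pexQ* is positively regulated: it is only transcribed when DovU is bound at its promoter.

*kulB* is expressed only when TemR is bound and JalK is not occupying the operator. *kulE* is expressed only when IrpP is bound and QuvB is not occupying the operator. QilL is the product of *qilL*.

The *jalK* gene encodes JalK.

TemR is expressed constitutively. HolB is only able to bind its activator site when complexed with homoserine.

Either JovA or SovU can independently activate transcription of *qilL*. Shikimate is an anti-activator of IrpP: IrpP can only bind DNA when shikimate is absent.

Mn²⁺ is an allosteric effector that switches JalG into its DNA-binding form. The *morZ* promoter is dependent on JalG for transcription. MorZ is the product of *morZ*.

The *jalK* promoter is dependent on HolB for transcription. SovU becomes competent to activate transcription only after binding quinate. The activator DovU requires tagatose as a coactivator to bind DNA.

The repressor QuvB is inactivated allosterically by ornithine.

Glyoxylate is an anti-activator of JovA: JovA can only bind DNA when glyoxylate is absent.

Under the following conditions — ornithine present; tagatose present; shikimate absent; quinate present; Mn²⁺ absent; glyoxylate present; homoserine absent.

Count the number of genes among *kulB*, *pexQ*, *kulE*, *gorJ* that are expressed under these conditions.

4

TemR is produced constitutively and is active.
Homoserine is absent, so HolB is inactive.
Required activator HolB is absent, so *jalK* is not transcribed.
So JalK is not produced.
No repressor is bound and TemR is active, so *kulB* is transcribed.
→ *kulB* is ON.
Tagatose is present, so DovU is active.
No repressor is bound and DovU is active, so *pexQ* is transcribed.
→ *pexQ* is ON.
Shikimate is absent, so IrpP is active.
Ornithine is present, so QuvB is inactive.
No repressor is bound and IrpP is active, so *kulE* is transcribed.
→ *kulE* is ON.
Glyoxylate is present, so JovA is inactive.
Quinate is present, so SovU is active.
Activator SovU is present, so *qilL* is transcribed.
So QilL is produced and active.
Mn²⁺ is absent, so JalG is inactive.
Required activator JalG is absent, so *morZ* is not transcribed.
So MorZ is not produced.
No repressor is bound and QilL is active, so *gorJ* is transcribed.
→ *gorJ* is ON.
4 of the 4 genes are transcribed.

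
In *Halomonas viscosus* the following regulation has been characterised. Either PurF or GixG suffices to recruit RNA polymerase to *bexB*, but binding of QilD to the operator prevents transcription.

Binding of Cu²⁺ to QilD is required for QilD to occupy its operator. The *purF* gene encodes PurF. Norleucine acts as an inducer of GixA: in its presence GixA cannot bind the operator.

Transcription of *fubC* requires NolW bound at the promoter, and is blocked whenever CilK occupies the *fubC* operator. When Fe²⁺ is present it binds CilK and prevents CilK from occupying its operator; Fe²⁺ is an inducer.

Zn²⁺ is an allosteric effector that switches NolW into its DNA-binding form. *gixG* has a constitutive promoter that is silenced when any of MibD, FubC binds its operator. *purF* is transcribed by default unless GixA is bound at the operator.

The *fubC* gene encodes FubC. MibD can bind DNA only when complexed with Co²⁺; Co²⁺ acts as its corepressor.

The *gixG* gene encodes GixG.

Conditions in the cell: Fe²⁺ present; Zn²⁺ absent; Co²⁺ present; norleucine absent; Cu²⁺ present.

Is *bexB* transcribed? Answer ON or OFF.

Norleucine is absent, so GixA is active.
With repressor GixA bound, *purF* is not transcribed.
So PurF is not produced.
Cu²⁺ is present, so QilD is active.
Co²⁺ is present, so MibD is active.
Zn²⁺ is absent, so NolW is inactive.
Fe²⁺ is present, so CilK is inactive.
Required activator NolW is absent, so *fubC* is not transcribed.
So FubC is not produced.
With repressor MibD bound, *gixG* is not transcribed.
So GixG is not produced.
With repressor QilD bound, *bexB* is not transcribed.

OFF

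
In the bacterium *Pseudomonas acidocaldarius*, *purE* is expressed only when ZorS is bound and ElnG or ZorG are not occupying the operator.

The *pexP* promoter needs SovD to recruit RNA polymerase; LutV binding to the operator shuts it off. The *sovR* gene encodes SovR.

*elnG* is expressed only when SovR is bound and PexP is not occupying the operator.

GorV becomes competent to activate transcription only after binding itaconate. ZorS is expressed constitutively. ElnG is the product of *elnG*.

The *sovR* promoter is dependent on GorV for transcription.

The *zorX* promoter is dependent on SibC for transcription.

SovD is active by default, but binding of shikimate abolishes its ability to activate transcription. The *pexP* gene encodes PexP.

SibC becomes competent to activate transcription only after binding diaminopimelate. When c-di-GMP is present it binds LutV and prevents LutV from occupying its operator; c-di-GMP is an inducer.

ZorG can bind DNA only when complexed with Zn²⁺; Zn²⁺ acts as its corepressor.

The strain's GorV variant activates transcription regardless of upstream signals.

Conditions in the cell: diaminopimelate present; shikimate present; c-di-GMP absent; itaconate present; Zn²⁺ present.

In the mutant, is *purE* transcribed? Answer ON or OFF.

OFF

GorV is constitutively active in this strain.
No repressor is bound and GorV is active, so *sovR* is transcribed.
So SovR is produced and active.
Shikimate is present, so SovD is inactive.
c-di-GMP is absent, so LutV is active.
With repressor LutV bound, *pexP* is not transcribed.
So PexP is not produced.
No repressor is bound and SovR is active, so *elnG* is transcribed.
So ElnG is produced and active.
ZorS is produced constitutively and is active.
Zn²⁺ is present, so ZorG is active.
With repressor ElnG bound, *purE* is not transcribed.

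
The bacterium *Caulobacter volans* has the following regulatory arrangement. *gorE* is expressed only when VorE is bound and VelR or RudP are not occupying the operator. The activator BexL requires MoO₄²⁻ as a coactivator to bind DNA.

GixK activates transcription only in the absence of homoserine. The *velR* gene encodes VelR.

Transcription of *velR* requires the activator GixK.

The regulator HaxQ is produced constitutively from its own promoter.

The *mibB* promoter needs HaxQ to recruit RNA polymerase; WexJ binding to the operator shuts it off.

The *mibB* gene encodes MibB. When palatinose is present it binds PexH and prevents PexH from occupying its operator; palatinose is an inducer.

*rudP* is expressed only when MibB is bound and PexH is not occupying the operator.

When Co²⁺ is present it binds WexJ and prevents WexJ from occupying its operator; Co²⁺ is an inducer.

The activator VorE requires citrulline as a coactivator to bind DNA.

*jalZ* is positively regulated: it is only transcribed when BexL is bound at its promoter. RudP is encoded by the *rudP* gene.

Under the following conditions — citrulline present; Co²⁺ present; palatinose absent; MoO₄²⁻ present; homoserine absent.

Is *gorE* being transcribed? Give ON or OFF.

OFF

Citrulline is present, so VorE is active.
Homoserine is absent, so GixK is active.
No repressor is bound and GixK is active, so *velR* is transcribed.
So VelR is produced and active.
HaxQ is produced constitutively and is active.
Co²⁺ is present, so WexJ is inactive.
No repressor is bound and HaxQ is active, so *mibB* is transcribed.
So MibB is produced and active.
Palatinose is absent, so PexH is active.
With repressor PexH bound, *rudP* is not transcribed.
So RudP is not produced.
With repressor VelR bound, *gorE* is not transcribed.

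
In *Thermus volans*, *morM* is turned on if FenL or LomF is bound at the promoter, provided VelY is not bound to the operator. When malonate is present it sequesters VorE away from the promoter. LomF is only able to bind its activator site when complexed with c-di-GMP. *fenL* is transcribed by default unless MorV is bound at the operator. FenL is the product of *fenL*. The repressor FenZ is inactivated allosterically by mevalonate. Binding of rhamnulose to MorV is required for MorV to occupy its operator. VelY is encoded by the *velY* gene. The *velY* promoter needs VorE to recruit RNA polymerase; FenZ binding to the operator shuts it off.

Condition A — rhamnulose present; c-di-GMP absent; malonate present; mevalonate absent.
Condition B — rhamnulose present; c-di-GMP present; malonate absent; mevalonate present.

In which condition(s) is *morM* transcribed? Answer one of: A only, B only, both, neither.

Condition A:
Rhamnulose is present, so MorV is active.
With repressor MorV bound, *fenL* is not transcribed.
So FenL is not produced.
c-di-GMP is absent, so LomF is inactive.
Malonate is present, so VorE is inactive.
Mevalonate is absent, so FenZ is active.
With repressor FenZ bound, *velY* is not transcribed.
So VelY is not produced.
No activator is available at the *morM* promoter, so *morM* is not transcribed.
→ *morM* is OFF in A.
Condition B:
Rhamnulose is present, so MorV is active.
With repressor MorV bound, *fenL* is not transcribed.
So FenL is not produced.
c-di-GMP is present, so LomF is active.
Malonate is absent, so VorE is active.
Mevalonate is present, so FenZ is inactive.
No repressor is bound and VorE is active, so *velY* is transcribed.
So VelY is produced and active.
With repressor VelY bound, *morM* is not transcribed.
→ *morM* is OFF in B.

neither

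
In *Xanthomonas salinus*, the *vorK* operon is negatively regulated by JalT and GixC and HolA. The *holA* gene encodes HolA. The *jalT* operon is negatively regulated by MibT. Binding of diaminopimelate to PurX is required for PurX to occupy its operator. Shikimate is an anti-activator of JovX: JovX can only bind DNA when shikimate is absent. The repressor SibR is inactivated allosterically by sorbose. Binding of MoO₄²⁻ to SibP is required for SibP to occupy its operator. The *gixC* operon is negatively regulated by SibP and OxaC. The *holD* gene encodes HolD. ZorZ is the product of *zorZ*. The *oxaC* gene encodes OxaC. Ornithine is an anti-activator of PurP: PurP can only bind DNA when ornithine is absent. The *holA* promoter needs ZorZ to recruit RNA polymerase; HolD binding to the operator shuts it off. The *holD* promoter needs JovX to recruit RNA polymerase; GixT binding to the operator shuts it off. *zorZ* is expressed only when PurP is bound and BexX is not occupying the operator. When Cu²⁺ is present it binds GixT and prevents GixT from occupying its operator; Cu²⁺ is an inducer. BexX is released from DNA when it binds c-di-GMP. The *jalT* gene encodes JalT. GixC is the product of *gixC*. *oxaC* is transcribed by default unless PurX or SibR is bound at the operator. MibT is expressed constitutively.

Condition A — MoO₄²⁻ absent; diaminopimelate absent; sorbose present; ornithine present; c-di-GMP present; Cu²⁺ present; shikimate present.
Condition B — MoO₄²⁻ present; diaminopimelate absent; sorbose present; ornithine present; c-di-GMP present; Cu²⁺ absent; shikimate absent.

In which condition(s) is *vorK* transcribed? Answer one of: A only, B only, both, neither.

both

Condition A:
MibT is produced constitutively and is active.
With repressor MibT bound, *jalT* is not transcribed.
So JalT is not produced.
MoO₄²⁻ is absent, so SibP is inactive.
Diaminopimelate is absent, so PurX is inactive.
Sorbose is present, so SibR is inactive.
With no repressor bound, *oxaC* is transcribed.
So OxaC is produced and active.
With repressor OxaC bound, *gixC* is not transcribed.
So GixC is not produced.
Ornithine is present, so PurP is inactive.
c-di-GMP is present, so BexX is inactive.
Required activator PurP is absent, so *zorZ* is not transcribed.
So ZorZ is not produced.
Cu²⁺ is present, so GixT is inactive.
Shikimate is present, so JovX is inactive.
Required activator JovX is absent, so *holD* is not transcribed.
So HolD is not produced.
Required activator ZorZ is absent, so *holA* is not transcribed.
So HolA is not produced.
With no repressor bound, *vorK* is transcribed.
→ *vorK* is ON in A.
Condition B:
MibT is produced constitutively and is active.
With repressor MibT bound, *jalT* is not transcribed.
So JalT is not produced.
MoO₄²⁻ is present, so SibP is active.
Diaminopimelate is absent, so PurX is inactive.
Sorbose is present, so SibR is inactive.
With no repressor bound, *oxaC* is transcribed.
So OxaC is produced and active.
With repressor SibP bound, *gixC* is not transcribed.
So GixC is not produced.
Ornithine is present, so PurP is inactive.
c-di-GMP is present, so BexX is inactive.
Required activator PurP is absent, so *zorZ* is not transcribed.
So ZorZ is not produced.
Cu²⁺ is absent, so GixT is active.
Shikimate is absent, so JovX is active.
With repressor GixT bound, *holD* is not transcribed.
So HolD is not produced.
Required activator ZorZ is absent, so *holA* is not transcribed.
So HolA is not produced.
With no repressor bound, *vorK* is transcribed.
→ *vorK* is ON in B.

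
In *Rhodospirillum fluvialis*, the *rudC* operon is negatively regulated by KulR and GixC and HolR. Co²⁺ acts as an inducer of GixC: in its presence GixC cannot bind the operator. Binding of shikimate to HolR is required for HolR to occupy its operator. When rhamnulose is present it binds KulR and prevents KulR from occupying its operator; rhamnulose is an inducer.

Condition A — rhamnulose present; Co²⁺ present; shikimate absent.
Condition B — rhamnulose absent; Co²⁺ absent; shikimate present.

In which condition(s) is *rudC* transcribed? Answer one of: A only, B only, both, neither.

A only

Condition A:
Rhamnulose is present, so KulR is inactive.
Co²⁺ is present, so GixC is inactive.
Shikimate is absent, so HolR is inactive.
With no repressor bound, *rudC* is transcribed.
→ *rudC* is ON in A.
Condition B:
Rhamnulose is absent, so KulR is active.
Co²⁺ is absent, so GixC is active.
Shikimate is present, so HolR is active.
With repressor KulR bound, *rudC* is not transcribed.
→ *rudC* is OFF in B.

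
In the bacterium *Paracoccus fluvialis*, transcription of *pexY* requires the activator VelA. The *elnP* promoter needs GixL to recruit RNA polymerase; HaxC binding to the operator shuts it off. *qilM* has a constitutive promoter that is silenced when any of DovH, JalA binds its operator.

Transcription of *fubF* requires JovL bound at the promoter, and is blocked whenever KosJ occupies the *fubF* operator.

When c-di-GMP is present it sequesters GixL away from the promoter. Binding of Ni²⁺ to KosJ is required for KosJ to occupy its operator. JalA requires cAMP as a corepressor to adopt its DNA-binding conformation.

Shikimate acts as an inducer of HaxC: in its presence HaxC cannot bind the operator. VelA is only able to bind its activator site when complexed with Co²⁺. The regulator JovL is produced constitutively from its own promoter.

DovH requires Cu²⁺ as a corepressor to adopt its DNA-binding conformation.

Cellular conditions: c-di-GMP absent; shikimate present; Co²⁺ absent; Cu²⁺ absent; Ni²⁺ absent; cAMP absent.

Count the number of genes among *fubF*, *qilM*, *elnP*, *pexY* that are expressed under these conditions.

Ni²⁺ is absent, so KosJ is inactive.
JovL is produced constitutively and is active.
No repressor is bound and JovL is active, so *fubF* is transcribed.
→ *fubF* is ON.
Cu²⁺ is absent, so DovH is inactive.
cAMP is absent, so JalA is inactive.
With no repressor bound, *qilM* is transcribed.
→ *qilM* is ON.
c-di-GMP is absent, so GixL is active.
Shikimate is present, so HaxC is inactive.
No repressor is bound and GixL is active, so *elnP* is transcribed.
→ *elnP* is ON.
Co²⁺ is absent, so VelA is inactive.
Required activator VelA is absent, so *pexY* is not transcribed.
→ *pexY* is OFF.
3 of the 4 genes are transcribed.

3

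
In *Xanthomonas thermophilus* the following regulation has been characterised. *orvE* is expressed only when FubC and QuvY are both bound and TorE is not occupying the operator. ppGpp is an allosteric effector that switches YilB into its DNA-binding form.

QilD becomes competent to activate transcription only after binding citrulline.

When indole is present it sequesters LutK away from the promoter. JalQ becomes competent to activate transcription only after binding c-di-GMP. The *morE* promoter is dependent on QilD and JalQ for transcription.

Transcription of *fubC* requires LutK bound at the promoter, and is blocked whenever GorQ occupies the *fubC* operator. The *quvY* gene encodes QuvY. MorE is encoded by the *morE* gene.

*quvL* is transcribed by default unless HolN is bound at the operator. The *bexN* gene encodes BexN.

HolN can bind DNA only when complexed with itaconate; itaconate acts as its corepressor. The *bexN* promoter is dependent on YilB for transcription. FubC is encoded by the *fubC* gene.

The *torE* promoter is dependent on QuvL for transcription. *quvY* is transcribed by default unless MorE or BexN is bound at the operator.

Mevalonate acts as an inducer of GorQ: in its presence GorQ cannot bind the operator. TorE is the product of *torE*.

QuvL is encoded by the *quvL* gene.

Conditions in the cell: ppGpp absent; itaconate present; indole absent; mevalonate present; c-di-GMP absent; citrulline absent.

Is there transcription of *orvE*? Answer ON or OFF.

ON

Mevalonate is present, so GorQ is inactive.
Indole is absent, so LutK is active.
No repressor is bound and LutK is active, so *fubC* is transcribed.
So FubC is produced and active.
Itaconate is present, so HolN is active.
With repressor HolN bound, *quvL* is not transcribed.
So QuvL is not produced.
Required activator QuvL is absent, so *torE* is not transcribed.
So TorE is not produced.
Citrulline is absent, so QilD is inactive.
c-di-GMP is absent, so JalQ is inactive.
Required activator QilD is absent, so *morE* is not transcribed.
So MorE is not produced.
ppGpp is absent, so YilB is inactive.
Required activator YilB is absent, so *bexN* is not transcribed.
So BexN is not produced.
With no repressor bound, *quvY* is transcribed.
So QuvY is produced and active.
No repressor is bound and FubC and QuvY are active, so *orvE* is transcribed.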